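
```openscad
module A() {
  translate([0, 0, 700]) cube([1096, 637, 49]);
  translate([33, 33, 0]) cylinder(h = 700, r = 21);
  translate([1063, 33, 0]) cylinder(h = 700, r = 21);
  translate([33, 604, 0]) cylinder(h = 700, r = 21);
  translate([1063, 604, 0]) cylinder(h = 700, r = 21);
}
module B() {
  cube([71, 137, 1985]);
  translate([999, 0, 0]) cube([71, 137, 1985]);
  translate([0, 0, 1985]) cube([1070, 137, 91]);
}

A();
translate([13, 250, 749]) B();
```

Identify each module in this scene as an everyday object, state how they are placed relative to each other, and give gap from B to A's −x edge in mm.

The door frame's min-x is at 13; the table's min-x is 0; gap = 13 mm.

A is a table. B is a door frame. The door frame is on top of the table, centred. The gap from the door frame to the table's −x edge is 13 mm.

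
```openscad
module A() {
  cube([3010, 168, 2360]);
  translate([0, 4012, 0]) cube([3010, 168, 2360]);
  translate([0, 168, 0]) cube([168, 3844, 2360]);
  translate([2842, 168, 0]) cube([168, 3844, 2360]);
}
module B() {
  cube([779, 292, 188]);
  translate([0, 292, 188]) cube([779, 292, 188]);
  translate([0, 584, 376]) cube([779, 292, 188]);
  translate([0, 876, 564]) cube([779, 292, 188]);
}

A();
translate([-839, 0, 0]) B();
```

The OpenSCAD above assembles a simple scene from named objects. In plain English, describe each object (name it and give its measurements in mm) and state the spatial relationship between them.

A is a box-shaped house frame (walls only): outside footprint 3010×4180 mm, wall height 2360 mm, wall thickness 168 mm. The two y-facing walls run the full x-width; the two x-facing walls fit between the inner faces of the y-facing walls.

B is a straight staircase of 4 solid steps. Each step is 779 mm wide (x), 292 mm deep (y, the going) and 188 mm tall (the rise). The first step rests on the floor; each subsequent step sits one going further in +y and one rise higher in +z, directly behind and above the previous step with no overlap.

The staircase is on the floor beside the house frame on its −x side.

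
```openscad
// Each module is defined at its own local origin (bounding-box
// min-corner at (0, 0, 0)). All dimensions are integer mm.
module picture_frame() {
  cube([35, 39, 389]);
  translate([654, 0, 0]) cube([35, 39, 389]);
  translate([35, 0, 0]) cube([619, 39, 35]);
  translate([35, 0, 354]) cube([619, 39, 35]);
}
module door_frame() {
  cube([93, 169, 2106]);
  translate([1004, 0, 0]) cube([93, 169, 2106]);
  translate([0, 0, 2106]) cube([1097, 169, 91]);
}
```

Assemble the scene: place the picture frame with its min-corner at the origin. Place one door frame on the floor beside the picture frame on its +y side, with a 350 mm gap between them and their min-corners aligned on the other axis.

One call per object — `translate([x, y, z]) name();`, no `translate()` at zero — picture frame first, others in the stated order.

picture_frame();
translate([0, 389, 0]) door_frame();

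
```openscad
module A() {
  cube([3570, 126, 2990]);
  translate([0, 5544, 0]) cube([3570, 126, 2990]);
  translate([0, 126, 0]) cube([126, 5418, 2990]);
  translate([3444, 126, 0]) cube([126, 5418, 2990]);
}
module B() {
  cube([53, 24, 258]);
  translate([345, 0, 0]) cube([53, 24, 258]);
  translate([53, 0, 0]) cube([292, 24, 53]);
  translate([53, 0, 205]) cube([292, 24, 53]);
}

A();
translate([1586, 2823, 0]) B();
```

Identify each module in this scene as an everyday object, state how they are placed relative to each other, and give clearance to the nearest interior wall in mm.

A is a house frame. B is a picture frame. The picture frame sits inside the house frame, centred. The clearance to the nearest interior wall is 1460 mm.

Clearances: x = 1460, y = 2697; minimum 1460 mm.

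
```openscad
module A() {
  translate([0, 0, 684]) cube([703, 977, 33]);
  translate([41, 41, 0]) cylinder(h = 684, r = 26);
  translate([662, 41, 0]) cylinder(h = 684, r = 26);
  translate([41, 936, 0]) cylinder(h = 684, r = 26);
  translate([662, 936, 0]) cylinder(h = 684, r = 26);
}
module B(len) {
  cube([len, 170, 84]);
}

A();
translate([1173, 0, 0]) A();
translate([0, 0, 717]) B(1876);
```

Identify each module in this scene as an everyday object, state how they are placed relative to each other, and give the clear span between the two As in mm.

Second table starts at x = 1173; first ends at x = 703; clear span = 1173 − 703 = 470 mm.

A is a table. B is a beam. A beam spans the tops of two tables. The clear span between the two tables is 470 mm.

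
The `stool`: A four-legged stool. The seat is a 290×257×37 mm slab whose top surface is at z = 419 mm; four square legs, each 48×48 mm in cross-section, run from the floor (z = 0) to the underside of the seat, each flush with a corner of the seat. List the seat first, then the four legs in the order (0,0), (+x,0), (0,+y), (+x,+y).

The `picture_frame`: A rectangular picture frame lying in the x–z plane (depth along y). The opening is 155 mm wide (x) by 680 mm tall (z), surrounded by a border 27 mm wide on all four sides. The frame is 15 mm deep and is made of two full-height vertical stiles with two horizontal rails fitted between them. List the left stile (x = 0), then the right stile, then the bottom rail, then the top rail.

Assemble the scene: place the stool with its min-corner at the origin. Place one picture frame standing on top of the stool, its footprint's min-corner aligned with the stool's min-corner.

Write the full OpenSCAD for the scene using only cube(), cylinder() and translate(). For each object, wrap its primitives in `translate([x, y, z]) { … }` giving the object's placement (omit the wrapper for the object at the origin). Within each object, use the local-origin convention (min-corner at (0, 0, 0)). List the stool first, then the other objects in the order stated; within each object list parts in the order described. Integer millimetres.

translate([0, 0, 382]) cube([290, 257, 37]);
cube([48, 48, 382]);
translate([242, 0, 0]) cube([48, 48, 382]);
translate([0, 209, 0]) cube([48, 48, 382]);
translate([242, 209, 0]) cube([48, 48, 382]);
translate([0, 0, 419]) {
  cube([27, 15, 734]);
  translate([182, 0, 0]) cube([27, 15, 734]);
  translate([27, 0, 0]) cube([155, 15, 27]);
  translate([27, 0, 707]) cube([155, 15, 27]);
}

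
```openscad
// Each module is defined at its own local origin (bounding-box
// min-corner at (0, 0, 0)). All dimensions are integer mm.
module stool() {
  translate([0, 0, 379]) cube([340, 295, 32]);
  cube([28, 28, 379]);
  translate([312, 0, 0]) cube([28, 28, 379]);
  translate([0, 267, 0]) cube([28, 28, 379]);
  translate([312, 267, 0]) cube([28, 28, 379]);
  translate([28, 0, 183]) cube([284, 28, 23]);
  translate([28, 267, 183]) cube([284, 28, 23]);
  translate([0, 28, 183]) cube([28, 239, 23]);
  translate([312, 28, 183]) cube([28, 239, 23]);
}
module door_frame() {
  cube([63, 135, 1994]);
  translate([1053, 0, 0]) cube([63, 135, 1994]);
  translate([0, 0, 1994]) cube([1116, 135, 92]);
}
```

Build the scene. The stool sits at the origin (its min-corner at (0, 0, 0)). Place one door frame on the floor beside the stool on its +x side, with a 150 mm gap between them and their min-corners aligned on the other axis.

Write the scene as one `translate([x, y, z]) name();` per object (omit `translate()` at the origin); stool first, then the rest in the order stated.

stool();
translate([490, 0, 0]) door_frame();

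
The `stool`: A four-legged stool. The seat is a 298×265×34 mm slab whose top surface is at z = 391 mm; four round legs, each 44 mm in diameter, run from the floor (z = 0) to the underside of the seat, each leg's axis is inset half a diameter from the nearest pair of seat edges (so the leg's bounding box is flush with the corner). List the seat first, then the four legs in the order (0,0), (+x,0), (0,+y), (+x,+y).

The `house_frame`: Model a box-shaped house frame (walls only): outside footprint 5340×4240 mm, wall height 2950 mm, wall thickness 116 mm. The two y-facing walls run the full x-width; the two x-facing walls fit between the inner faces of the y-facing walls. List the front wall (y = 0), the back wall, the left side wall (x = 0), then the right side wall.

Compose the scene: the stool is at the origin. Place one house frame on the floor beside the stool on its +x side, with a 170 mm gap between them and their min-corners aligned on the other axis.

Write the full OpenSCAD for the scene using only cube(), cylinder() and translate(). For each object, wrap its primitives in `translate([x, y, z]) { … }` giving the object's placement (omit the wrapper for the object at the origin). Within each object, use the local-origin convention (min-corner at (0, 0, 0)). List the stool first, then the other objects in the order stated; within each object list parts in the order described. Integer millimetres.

translate([0, 0, 357]) cube([298, 265, 34]);
translate([22, 22, 0]) cylinder(h = 357, r = 22);
translate([276, 22, 0]) cylinder(h = 357, r = 22);
translate([22, 243, 0]) cylinder(h = 357, r = 22);
translate([276, 243, 0]) cylinder(h = 357, r = 22);
translate([468, 0, 0]) {
  cube([5340, 116, 2950]);
  translate([0, 4124, 0]) cube([5340, 116, 2950]);
  translate([0, 116, 0]) cube([116, 4008, 2950]);
  translate([5224, 116, 0]) cube([116, 4008, 2950]);
}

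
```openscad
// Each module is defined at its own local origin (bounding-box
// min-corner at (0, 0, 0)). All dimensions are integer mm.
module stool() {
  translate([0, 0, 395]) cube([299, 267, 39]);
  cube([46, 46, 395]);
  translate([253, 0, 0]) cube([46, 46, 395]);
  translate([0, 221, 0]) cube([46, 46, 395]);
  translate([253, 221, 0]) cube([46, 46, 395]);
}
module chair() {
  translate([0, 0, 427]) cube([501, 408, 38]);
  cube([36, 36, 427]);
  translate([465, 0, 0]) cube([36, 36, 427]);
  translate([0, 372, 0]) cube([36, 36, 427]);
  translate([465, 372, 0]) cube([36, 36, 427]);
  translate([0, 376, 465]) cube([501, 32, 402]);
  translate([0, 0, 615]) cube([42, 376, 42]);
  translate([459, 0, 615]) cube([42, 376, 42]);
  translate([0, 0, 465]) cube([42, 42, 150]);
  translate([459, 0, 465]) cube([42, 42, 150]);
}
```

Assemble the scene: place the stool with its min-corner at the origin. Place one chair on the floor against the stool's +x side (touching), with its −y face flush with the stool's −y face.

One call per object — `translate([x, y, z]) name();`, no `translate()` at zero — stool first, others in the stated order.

stool();
translate([299, 0, 0]) chair();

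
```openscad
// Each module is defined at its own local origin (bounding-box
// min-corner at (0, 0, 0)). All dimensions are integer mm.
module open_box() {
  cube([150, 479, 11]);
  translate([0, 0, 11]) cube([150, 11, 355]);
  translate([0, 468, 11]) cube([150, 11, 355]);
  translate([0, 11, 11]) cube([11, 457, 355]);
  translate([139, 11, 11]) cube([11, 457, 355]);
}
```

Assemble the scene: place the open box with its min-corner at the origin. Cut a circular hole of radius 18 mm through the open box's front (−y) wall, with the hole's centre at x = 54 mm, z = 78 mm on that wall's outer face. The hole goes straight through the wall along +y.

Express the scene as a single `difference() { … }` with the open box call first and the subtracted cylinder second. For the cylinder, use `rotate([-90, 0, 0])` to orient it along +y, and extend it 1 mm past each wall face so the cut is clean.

difference() {
  open_box();
  translate([54, -1, 78]) rotate([-90, 0, 0]) cylinder(h = 13, r = 18);
}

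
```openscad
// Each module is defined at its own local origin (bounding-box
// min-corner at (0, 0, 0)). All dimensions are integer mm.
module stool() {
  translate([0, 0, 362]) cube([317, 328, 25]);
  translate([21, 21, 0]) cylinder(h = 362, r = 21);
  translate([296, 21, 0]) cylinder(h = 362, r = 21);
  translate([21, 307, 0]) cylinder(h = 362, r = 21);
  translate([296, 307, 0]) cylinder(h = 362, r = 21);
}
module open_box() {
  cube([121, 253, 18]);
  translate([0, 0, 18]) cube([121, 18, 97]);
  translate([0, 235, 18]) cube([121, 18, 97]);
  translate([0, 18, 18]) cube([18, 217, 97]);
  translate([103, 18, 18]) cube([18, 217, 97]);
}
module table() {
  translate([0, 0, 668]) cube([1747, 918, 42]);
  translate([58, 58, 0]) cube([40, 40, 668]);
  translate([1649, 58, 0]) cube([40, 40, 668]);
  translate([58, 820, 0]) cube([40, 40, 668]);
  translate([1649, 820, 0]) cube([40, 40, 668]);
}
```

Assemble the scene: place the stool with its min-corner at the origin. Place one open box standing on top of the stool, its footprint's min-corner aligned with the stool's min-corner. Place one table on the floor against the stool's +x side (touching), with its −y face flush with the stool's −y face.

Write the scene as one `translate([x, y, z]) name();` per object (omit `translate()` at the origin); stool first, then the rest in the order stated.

stool();
translate([0, 0, 387]) open_box();
translate([317, 0, 0]) table();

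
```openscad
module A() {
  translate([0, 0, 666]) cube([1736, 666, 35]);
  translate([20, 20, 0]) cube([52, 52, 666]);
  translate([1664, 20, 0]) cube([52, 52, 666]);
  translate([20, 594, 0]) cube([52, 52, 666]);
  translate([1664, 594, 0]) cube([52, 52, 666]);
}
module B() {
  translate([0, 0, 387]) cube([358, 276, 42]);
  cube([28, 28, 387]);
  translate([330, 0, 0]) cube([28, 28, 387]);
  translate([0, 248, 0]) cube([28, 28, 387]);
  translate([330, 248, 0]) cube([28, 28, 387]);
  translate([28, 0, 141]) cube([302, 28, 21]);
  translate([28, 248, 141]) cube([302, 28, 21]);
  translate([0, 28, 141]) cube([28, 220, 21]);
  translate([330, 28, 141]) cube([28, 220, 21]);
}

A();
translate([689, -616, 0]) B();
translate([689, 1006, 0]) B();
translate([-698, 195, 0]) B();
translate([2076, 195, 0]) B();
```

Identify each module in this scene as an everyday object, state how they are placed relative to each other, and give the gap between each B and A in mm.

A is a table. B is a stool. Four stools sit around the table at the −y, +y, −x, +x sides. The gap between each stool and the table is 340 mm.

Each stool's nearest face is 340 mm from the table's bounding box.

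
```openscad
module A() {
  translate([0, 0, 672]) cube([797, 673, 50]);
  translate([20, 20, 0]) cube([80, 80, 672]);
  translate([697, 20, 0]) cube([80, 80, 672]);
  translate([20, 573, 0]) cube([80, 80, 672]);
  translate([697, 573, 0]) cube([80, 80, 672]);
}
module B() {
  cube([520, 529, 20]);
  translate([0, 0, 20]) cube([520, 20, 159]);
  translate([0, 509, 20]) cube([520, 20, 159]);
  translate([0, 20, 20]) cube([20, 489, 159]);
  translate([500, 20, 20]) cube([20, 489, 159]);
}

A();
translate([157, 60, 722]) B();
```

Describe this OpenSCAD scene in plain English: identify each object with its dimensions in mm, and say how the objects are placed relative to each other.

A is a rectangular dining table. The top is 797×673×50 mm with its upper surface at z = 722 mm. It stands on four 80×80 mm square legs, each inset 20 mm from the nearest pair of top edges, running from the floor to the underside of the top.

B is an open-topped rectangular box: outside dimensions 520×529×179 mm, with a uniform wall and base thickness of 20 mm. The base is a full 520×529 slab on the floor; four walls sit on top of the base. The front and back walls (the −y and +y sides) span the full width; the two side walls fit between them.

The open box is on top of the table.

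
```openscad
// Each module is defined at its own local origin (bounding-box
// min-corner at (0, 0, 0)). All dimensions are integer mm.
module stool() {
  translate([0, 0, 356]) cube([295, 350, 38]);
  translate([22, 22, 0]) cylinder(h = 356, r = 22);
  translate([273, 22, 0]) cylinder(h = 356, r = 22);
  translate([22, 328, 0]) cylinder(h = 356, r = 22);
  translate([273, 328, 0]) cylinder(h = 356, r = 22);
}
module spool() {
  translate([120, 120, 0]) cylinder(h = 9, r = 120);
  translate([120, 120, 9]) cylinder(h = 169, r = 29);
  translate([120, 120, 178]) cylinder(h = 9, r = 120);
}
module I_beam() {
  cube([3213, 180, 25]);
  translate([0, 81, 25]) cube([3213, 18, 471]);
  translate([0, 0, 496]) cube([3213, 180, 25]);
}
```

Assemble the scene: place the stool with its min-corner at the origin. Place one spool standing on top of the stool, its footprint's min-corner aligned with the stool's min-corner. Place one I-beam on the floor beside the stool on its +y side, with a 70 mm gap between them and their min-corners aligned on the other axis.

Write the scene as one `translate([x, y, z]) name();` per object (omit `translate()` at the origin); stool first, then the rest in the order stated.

stool();
translate([0, 0, 394]) spool();
translate([0, 420, 0]) I_beam();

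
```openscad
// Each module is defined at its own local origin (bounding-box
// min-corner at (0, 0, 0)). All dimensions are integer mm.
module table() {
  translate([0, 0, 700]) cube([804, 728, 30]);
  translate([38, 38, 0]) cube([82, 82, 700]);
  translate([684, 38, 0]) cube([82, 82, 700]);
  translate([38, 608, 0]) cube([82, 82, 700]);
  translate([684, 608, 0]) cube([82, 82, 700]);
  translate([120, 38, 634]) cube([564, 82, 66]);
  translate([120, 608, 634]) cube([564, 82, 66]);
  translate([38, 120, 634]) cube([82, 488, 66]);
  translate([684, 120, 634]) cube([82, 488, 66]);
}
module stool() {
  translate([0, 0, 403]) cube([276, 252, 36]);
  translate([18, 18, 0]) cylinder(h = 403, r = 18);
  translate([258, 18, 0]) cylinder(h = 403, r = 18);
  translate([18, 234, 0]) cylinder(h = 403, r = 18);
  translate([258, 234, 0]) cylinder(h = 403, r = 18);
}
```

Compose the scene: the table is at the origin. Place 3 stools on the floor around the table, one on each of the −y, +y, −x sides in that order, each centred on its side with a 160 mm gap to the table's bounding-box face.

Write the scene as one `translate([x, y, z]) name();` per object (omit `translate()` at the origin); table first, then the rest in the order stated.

table();
translate([264, -412, 0]) stool();
translate([264, 888, 0]) stool();
translate([-436, 238, 0]) stool();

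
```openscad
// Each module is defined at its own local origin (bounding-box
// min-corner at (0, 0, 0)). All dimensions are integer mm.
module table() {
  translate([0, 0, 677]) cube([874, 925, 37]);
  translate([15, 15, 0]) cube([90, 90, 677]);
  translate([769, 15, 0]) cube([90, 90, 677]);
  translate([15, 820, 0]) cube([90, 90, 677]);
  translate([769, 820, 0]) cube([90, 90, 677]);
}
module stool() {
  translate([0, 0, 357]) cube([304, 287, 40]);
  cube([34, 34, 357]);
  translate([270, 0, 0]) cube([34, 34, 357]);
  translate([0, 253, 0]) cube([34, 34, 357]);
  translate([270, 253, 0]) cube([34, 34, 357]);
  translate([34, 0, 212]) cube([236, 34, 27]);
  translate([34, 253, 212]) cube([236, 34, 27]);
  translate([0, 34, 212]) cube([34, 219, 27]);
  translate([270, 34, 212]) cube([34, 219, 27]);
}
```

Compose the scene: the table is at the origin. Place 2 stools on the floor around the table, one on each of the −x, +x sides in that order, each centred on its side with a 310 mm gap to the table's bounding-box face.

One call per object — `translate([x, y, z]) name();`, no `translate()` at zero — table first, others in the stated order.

table();
translate([-614, 319, 0]) stool();
translate([1184, 319, 0]) stool();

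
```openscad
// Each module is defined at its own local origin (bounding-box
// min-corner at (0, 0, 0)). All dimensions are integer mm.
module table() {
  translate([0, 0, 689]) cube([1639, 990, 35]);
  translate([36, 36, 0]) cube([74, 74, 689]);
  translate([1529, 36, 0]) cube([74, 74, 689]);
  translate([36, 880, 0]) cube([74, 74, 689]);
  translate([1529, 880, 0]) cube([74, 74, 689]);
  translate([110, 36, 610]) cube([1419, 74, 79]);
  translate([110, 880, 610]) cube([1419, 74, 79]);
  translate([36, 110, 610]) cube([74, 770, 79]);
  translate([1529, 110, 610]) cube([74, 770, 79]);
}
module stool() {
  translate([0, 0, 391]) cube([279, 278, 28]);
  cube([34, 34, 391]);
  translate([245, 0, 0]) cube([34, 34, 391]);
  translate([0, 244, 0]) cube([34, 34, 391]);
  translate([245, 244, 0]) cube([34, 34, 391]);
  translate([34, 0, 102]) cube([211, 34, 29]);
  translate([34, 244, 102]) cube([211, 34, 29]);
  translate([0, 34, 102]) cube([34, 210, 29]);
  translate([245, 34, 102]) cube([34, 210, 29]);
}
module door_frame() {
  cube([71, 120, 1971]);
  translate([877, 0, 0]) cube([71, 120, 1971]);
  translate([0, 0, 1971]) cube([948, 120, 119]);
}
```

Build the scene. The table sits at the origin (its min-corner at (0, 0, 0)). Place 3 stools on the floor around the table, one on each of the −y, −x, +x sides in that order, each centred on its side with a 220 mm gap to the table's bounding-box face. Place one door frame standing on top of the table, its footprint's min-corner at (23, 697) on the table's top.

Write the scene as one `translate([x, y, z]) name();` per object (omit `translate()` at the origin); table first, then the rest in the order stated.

table();
translate([680, -498, 0]) stool();
translate([-499, 356, 0]) stool();
translate([1859, 356, 0]) stool();
translate([23, 697, 724]) door_frame();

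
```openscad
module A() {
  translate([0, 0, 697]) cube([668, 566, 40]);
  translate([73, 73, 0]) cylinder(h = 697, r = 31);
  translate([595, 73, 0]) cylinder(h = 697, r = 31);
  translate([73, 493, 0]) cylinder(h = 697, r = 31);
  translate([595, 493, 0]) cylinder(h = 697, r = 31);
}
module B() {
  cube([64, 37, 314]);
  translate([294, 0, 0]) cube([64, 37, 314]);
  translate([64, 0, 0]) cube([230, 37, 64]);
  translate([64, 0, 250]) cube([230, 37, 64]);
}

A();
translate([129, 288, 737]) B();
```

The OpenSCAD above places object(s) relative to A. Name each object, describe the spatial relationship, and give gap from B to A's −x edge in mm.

The picture frame's min-x is at 129; the table's min-x is 0; gap = 129 mm.

A is a table. B is a picture frame. The picture frame is on top of the table. The gap from the picture frame to the table's −x edge is 129 mm.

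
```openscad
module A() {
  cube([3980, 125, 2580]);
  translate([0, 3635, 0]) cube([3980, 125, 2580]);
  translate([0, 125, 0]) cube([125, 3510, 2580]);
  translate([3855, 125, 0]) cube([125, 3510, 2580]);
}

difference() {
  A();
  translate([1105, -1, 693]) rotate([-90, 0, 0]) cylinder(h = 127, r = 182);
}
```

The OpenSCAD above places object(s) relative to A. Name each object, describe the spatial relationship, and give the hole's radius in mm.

A is a house frame. The house frame has a circular hole through its front wall. The hole's radius is 182 mm.

The subtracted cylinder has r = 182 mm.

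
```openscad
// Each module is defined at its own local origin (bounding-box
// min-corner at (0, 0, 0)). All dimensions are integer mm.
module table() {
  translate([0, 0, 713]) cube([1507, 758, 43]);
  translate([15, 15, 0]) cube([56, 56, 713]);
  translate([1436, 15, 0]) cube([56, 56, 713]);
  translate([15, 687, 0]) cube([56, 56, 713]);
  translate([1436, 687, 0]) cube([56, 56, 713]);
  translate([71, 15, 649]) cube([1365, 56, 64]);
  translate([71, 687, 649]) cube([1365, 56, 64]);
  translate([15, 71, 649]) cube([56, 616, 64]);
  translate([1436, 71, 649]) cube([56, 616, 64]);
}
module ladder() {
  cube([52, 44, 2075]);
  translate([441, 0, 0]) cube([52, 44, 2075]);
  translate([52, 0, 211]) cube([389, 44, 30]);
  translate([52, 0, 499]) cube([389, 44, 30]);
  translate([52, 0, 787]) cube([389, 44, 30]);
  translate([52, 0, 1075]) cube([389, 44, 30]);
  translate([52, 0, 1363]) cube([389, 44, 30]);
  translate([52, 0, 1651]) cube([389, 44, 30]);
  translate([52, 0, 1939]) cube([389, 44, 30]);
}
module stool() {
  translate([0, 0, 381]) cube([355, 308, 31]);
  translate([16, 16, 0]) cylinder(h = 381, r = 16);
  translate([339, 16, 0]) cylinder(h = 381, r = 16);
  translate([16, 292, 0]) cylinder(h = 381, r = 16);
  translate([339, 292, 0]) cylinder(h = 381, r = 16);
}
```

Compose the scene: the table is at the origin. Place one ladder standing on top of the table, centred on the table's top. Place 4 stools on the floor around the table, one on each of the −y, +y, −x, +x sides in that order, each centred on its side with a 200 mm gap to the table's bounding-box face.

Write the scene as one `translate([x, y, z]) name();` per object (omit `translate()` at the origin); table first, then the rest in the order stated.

table();
translate([507, 357, 756]) ladder();
translate([576, -508, 0]) stool();
translate([576, 958, 0]) stool();
translate([-555, 225, 0]) stool();
translate([1707, 225, 0]) stool();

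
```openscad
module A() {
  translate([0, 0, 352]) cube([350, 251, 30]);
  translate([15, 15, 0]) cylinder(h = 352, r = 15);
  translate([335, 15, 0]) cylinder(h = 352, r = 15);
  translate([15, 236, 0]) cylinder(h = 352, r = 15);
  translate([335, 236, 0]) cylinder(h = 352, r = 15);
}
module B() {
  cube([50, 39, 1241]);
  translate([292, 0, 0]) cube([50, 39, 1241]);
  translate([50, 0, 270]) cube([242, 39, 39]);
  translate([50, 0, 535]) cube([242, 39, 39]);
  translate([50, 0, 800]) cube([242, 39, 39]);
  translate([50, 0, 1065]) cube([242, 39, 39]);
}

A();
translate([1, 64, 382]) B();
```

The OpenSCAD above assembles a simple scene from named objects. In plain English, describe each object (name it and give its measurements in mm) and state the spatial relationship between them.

A is a simple wooden stool: a rectangular seat 350 mm (x) by 251 mm (y), 30 mm thick, top face at z = 382 mm, on four round legs, each 30 mm in diameter. The legs rest on z = 0, each leg's axis is inset half a diameter from the nearest pair of seat edges (so the leg's bounding box is flush with the corner).

B is a straight ladder. Two 50×39 mm vertical rails, 1241 mm tall, stand 342 mm apart (outside-to-outside) with their front faces coplanar on the −y side. 4 rungs, each 39 mm deep and 39 mm tall, span between the inner faces of the rails, front faces flush with the rails. The lowest rung's underside is at z = 270 mm and rungs are spaced 265 mm apart (underside to underside).

The ladder is on top of the stool.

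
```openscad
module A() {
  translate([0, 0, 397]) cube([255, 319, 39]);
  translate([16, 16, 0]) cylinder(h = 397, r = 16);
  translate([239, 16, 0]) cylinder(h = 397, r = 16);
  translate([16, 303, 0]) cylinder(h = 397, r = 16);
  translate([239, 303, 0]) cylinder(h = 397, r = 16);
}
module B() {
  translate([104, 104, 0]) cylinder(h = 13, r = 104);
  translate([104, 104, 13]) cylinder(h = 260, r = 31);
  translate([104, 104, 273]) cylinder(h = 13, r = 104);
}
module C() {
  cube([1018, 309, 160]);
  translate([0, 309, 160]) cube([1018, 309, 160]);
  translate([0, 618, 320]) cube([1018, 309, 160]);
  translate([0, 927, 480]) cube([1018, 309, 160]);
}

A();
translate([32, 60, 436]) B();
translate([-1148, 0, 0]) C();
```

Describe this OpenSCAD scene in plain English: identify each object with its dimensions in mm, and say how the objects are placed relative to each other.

A is a four-legged stool. The seat is a 255×319×39 mm slab whose top surface is at z = 436 mm; four round legs, each 32 mm in diameter, run from the floor (z = 0) to the underside of the seat, each leg's axis is inset half a diameter from the nearest pair of seat edges (so the leg's bounding box is flush with the corner).

B is a spool: two coaxial disc flanges of radius 104 mm and thickness 13 mm, joined by a core cylinder of radius 31 mm and height 260 mm. The lower flange rests on z = 0 and the three cylinders share a vertical axis.

C is a straight staircase of 4 solid steps. Each step is 1018 mm wide (x), 309 mm deep (y, the going) and 160 mm tall (the rise). The first step rests on the floor; each subsequent step sits one going further in +y and one rise higher in +z, directly behind and above the previous step with no overlap.

The spool is on top of the stool. The staircase is on the floor beside the stool on its −x side.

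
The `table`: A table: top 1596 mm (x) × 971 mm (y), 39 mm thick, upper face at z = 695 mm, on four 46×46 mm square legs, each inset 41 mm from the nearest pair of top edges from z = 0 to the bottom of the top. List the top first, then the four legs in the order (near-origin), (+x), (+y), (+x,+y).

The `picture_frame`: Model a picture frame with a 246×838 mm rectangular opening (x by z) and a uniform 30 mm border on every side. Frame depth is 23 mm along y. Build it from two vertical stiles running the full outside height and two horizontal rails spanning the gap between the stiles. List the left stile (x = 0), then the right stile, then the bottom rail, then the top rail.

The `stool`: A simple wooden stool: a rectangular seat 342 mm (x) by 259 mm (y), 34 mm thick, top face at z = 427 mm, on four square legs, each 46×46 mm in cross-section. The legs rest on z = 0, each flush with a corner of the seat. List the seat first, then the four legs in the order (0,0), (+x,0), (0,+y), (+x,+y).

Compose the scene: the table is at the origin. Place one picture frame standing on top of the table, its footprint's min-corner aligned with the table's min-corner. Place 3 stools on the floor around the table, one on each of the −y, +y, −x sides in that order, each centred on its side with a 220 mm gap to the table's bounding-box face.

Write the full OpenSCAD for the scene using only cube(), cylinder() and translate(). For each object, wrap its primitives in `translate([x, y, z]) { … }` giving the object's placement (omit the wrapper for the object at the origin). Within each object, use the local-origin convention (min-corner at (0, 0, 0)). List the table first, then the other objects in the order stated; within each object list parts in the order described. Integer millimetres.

translate([0, 0, 656]) cube([1596, 971, 39]);
translate([41, 41, 0]) cube([46, 46, 656]);
translate([1509, 41, 0]) cube([46, 46, 656]);
translate([41, 884, 0]) cube([46, 46, 656]);
translate([1509, 884, 0]) cube([46, 46, 656]);
translate([0, 0, 695]) {
  cube([30, 23, 898]);
  translate([276, 0, 0]) cube([30, 23, 898]);
  translate([30, 0, 0]) cube([246, 23, 30]);
  translate([30, 0, 868]) cube([246, 23, 30]);
}
translate([627, -479, 0]) {
  translate([0, 0, 393]) cube([342, 259, 34]);
  cube([46, 46, 393]);
  translate([296, 0, 0]) cube([46, 46, 393]);
  translate([0, 213, 0]) cube([46, 46, 393]);
  translate([296, 213, 0]) cube([46, 46, 393]);
}
translate([627, 1191, 0]) {
  translate([0, 0, 393]) cube([342, 259, 34]);
  cube([46, 46, 393]);
  translate([296, 0, 0]) cube([46, 46, 393]);
  translate([0, 213, 0]) cube([46, 46, 393]);
  translate([296, 213, 0]) cube([46, 46, 393]);
}
translate([-562, 356, 0]) {
  translate([0, 0, 393]) cube([342, 259, 34]);
  cube([46, 46, 393]);
  translate([296, 0, 0]) cube([46, 46, 393]);
  translate([0, 213, 0]) cube([46, 46, 393]);
  translate([296, 213, 0]) cube([46, 46, 393]);
}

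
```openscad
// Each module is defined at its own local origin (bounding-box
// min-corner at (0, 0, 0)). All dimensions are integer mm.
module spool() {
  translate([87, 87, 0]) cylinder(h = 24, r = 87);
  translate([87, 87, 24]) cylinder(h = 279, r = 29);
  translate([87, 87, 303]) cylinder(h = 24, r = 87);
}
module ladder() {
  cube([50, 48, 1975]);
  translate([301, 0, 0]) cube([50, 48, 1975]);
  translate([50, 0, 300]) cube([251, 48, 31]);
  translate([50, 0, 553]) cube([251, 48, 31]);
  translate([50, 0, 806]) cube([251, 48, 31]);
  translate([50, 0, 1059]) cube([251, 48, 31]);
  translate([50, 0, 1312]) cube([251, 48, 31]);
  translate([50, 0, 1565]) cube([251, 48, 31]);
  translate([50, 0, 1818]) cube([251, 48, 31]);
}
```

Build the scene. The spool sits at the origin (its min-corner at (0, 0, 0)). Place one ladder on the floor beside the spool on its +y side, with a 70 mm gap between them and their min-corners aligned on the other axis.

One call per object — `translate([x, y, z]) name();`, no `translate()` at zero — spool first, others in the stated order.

spool();
translate([0, 244, 0]) ladder();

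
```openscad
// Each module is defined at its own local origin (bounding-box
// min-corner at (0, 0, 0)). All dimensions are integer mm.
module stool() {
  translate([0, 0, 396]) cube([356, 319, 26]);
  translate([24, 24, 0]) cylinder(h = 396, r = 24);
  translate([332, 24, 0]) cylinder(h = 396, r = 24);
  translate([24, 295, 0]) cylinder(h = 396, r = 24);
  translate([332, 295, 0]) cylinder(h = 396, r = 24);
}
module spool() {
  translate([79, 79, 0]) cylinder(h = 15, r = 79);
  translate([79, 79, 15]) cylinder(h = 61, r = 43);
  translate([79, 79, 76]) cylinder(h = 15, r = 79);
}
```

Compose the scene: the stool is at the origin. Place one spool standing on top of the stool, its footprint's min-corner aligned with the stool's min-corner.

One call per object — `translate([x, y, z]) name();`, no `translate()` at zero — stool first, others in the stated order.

stool();
translate([0, 0, 422]) spool();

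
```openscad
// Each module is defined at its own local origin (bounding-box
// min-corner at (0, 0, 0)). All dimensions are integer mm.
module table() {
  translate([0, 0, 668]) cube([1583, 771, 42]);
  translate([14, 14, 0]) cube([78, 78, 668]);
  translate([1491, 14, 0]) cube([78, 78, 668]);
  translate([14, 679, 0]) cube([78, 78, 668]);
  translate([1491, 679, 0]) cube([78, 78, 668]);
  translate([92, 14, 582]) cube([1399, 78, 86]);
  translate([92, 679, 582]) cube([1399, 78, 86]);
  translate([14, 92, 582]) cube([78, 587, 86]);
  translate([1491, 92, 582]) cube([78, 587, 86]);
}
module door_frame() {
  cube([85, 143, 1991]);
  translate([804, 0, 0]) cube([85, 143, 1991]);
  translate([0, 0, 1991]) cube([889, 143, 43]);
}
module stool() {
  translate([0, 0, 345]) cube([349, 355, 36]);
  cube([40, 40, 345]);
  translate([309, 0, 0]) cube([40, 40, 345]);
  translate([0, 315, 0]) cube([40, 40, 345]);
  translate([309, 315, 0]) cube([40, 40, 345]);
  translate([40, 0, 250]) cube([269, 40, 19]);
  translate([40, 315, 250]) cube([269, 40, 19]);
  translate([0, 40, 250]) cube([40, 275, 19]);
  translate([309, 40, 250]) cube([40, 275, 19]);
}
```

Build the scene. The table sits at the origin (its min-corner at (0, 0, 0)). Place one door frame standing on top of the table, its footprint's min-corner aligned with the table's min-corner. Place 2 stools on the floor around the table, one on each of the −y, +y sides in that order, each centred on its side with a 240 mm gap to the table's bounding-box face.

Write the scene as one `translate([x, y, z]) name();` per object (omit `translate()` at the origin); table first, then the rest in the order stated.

table();
translate([0, 0, 710]) door_frame();
translate([617, -595, 0]) stool();
translate([617, 1011, 0]) stool();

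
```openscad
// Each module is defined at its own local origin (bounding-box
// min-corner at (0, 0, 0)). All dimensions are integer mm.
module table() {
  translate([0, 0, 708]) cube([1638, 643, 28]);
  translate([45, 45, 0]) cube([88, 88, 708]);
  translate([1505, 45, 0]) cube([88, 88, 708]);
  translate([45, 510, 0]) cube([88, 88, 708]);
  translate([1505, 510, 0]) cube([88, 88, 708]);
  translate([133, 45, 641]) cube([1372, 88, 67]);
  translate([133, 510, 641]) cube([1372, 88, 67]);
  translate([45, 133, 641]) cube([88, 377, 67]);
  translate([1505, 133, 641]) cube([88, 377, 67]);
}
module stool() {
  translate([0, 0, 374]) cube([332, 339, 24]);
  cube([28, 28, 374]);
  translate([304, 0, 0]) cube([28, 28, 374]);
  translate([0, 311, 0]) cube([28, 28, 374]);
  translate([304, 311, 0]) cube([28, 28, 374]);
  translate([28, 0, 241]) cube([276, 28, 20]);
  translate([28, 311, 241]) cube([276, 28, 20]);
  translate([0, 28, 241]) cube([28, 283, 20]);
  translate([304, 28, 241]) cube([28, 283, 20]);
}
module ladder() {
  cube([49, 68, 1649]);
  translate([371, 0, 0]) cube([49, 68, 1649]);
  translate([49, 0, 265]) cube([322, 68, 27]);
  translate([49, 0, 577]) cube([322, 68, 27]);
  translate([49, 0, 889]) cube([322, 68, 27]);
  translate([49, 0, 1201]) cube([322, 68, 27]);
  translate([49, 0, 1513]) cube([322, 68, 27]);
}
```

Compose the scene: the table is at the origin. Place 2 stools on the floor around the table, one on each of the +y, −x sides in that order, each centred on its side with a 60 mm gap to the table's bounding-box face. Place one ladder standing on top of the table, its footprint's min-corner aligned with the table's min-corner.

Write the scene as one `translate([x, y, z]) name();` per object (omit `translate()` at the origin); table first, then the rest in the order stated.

table();
translate([653, 703, 0]) stool();
translate([-392, 152, 0]) stool();
translate([0, 0, 736]) ladder();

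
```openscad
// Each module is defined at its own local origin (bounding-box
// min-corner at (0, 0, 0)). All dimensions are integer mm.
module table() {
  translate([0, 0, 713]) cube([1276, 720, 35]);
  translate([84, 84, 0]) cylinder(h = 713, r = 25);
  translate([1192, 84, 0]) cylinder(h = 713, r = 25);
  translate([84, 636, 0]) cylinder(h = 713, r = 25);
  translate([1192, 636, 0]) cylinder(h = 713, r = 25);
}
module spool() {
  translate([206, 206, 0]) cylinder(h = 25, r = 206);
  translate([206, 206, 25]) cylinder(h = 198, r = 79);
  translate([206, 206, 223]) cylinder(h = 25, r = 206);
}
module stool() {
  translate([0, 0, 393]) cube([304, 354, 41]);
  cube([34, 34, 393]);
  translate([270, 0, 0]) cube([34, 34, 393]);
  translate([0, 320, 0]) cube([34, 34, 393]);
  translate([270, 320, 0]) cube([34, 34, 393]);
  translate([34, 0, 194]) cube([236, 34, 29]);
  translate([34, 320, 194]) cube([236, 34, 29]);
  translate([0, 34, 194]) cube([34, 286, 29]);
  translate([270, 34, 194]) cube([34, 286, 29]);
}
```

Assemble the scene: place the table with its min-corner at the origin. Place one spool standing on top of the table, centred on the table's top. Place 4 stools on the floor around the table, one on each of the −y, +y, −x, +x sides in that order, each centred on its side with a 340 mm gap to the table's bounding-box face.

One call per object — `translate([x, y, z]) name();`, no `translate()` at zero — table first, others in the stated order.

table();
translate([432, 154, 748]) spool();
translate([486, -694, 0]) stool();
translate([486, 1060, 0]) stool();
translate([-644, 183, 0]) stool();
translate([1616, 183, 0]) stool();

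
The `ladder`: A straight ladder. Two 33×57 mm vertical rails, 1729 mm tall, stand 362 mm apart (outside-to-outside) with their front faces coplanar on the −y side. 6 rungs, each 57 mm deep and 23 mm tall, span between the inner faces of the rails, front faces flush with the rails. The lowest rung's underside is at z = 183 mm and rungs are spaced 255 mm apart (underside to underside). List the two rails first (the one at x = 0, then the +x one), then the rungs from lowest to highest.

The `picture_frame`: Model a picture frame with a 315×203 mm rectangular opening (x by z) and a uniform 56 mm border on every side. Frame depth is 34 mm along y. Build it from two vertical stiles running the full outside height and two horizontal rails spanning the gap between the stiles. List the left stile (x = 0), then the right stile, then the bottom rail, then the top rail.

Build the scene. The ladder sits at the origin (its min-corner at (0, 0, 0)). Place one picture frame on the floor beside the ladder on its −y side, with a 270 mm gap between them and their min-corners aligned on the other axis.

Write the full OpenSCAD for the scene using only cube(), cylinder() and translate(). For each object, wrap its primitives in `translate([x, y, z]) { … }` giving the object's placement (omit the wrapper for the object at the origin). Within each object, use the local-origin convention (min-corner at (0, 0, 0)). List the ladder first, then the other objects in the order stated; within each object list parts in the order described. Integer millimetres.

cube([33, 57, 1729]);
translate([329, 0, 0]) cube([33, 57, 1729]);
translate([33, 0, 183]) cube([296, 57, 23]);
translate([33, 0, 438]) cube([296, 57, 23]);
translate([33, 0, 693]) cube([296, 57, 23]);
translate([33, 0, 948]) cube([296, 57, 23]);
translate([33, 0, 1203]) cube([296, 57, 23]);
translate([33, 0, 1458]) cube([296, 57, 23]);
translate([0, -304, 0]) {
  cube([56, 34, 315]);
  translate([371, 0, 0]) cube([56, 34, 315]);
  translate([56, 0, 0]) cube([315, 34, 56]);
  translate([56, 0, 259]) cube([315, 34, 56]);
}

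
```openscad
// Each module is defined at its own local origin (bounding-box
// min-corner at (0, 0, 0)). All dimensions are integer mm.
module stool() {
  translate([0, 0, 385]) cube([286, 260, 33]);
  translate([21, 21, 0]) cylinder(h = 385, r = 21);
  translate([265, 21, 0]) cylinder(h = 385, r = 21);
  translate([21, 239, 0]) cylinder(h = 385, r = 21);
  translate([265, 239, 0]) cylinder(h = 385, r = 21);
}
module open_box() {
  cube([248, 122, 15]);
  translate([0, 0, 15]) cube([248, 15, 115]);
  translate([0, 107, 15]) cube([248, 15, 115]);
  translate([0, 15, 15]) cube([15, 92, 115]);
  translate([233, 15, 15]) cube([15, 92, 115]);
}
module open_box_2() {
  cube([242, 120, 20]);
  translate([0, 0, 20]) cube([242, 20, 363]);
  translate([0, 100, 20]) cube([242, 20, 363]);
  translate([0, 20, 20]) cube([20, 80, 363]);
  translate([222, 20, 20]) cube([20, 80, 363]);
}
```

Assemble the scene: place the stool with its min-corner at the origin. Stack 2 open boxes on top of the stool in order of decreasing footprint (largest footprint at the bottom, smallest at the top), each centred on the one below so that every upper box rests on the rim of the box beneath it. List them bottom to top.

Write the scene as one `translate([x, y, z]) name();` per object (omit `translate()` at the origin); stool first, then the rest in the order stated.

stool();
translate([19, 69, 418]) open_box();
translate([22, 70, 548]) open_box_2();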